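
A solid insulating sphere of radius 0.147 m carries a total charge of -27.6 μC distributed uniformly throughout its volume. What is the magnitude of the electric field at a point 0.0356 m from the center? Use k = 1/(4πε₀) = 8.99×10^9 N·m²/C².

|E| = 2.78×10^6 N/C

Use a concentric Gaussian sphere at r = 0.0356 m (r < R).
Only the charge within r is enclosed: Q_enc = Q·(r/R)³ = (-27.6 μC)·(0.0356 m/0.147 m)³ = -3.92e-7 C.
Since E is radial and uniform over the Gaussian sphere, Φ = E·4πr² = Q_enc/ε₀.
E = k|Q_enc|/r² = (8.99×10^9)(3.92×10^-7)/(0.0356)² = 2.78×10^6 N/C.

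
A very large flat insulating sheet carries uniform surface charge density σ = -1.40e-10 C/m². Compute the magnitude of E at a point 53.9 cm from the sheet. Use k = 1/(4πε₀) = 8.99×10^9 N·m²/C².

Choose a cylindrical pillbox piercing the sheet, end faces (area A) parallel to it.
Only the two end caps contribute flux: Φ = 2EA. With Q_enc = σA, Gauss's law gives E = |σ|/(2ε₀).
E = 2πk|σ| = 2π(8.99×10^9)(1.40×10^-10) = 7.91 N/C.

E ≈ 7.91 V/m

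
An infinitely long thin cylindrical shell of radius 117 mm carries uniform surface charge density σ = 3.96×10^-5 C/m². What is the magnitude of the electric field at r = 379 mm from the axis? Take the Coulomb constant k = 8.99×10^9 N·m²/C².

Choose a coaxial cylinder of radius r = 379 mm (arbitrary length L) as the Gaussian surface (r > 117 mm).
The whole shell is enclosed: λ_enc = σ·2πR = (3.96×10^-5)·2π·(0.117) = 2.911×10^-5 C/m.
Gauss's law: E·2πrL = λ_enc L/ε₀.
E = 2k|λ_enc|/r = 2(8.99×10^9)(2.911×10^-5)/(0.379) = 1.38×10^6 N/C.

|E| ≈ 1.38×10^6 N/C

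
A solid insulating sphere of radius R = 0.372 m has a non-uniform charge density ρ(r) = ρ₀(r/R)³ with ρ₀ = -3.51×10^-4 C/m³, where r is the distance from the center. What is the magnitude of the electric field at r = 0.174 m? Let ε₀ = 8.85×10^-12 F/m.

1.18e5 N/C

Symmetry ⇒ E = E(r) r̂. Gaussian sphere of radius r = 0.174 m (r < R).
Integrate the density: Q_enc = 4π ∫₀^r ρ₀(r'/R)^3 r'² dr' = 4πρ₀ r^6/(6·R³) = -3.963e-7 C.
Gauss's law: E·4πr² = Q_enc/ε₀.
E = |Q_enc|/(4πε₀r²) = (3.963×10^-7)/(4π·8.85×10^-12·(0.174)²) = 1.18×10^5 N/C.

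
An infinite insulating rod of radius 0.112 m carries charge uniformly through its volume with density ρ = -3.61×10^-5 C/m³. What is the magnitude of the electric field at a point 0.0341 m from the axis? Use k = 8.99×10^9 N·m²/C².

Coaxial Gaussian cylinder, radius r = 0.0341 m, length L (r < R).
Charge inside radius r per length L is ρ·πr²·L, so λ_enc = ρπr² = -1.319×10^-7 C/m.
Since E is radial and uniform over the curved surface, Φ = E·2πrL = Q_enc/ε₀ = λ_enc L/ε₀.
E = 2k|λ_enc|/r = 2(8.99×10^9)(1.319×10^-7)/(0.0341) = 6.95×10^4 N/C.

|E| = 6.95×10^4 N/C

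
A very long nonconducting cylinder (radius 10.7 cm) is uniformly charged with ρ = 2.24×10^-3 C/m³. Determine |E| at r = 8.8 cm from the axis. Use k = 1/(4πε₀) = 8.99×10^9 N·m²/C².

By cylindrical symmetry E is radial; use a coaxial Gaussian cylinder of radius 8.8 cm and length L (r < R).
Enclosed charge per unit length: λ_enc = ρ·πr² = (2.24×10^-3)π(0.088)² = 5.45×10^-5 C/m.
By Gauss's law (flux through the curved wall only), E·2πrL = λ_enc L/ε₀.
E = 2k|λ_enc|/r = 2(8.99×10^9)(5.45e-5)/(0.088) = 1.11×10^7 N/C.

E ≈ 1.11×10^7 V/m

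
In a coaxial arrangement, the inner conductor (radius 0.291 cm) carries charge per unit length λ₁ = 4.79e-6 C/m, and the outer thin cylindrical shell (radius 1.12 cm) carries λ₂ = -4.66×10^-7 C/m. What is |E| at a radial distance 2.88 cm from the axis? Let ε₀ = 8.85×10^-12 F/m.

Take a coaxial cylindrical Gaussian surface of radius r = 2.88 cm and length L (r > 1.12 cm, enclosing both).
λ_enc = λ₁ + λ₂ = (4.79×10^-6) + (-4.66e-7) = 4.324×10^-6 C/m.
Gauss's law: E·2πrL = λ_enc L/ε₀.
E = |λ_enc|/(2πε₀r) = (4.324e-6)/(2π·8.85×10^-12·0.0288) = 2.70×10^6 N/C.

E = 2.70e6 V/m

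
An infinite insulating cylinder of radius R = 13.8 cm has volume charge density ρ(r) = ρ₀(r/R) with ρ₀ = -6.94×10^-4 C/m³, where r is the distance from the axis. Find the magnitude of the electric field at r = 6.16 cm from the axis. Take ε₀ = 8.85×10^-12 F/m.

E = 7.19×10^5 N/C

Choose a coaxial cylinder of radius r = 6.16 cm (arbitrary length L) as the Gaussian surface (r < R).
λ_enc = ∫₀^r ρ(r')·2πr' dr' = (2πρ₀/R)·r^3/3 = -2.462×10^-6 C/m.
By Gauss's law (flux through the curved wall only), E·2πrL = λ_enc L/ε₀.
E = |λ_enc|/(2πε₀r) = (2.462e-6)/(2π·8.85×10^-12·0.0616) = 7.19×10^5 N/C.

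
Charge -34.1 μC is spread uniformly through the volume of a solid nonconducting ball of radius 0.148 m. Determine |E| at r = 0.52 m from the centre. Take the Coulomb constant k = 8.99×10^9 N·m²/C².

1.13×10^6 N/C

By spherical symmetry E is radial; choose a Gaussian sphere of radius r = 0.52 m (r > R, so the entire charge is enclosed).
Q_enc = -34.1 μC = -3.41×10^-5 C.
Gauss's law: E·4πr² = Q_enc/ε₀.
E = k|Q_enc|/r² = (8.99×10^9)(3.41e-5)/(0.52)² = 1.13e6 N/C.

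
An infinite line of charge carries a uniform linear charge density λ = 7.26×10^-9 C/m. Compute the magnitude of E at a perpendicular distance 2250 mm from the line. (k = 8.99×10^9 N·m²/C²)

Coaxial Gaussian cylinder, radius r = 2250 mm, length L.
Q_enc = λL, so λ_enc = 7.26×10^-9 C/m.
Gauss's law: E·2πrL = λ_enc L/ε₀.
E = 2k|λ_enc|/r = 2(8.99×10^9)(7.26×10^-9)/(2.25) = 58 N/C.

E = 58 V/m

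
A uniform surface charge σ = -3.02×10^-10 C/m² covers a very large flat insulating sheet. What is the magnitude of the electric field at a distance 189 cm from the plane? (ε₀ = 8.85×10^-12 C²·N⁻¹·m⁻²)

|E| = 17.1 N/C

Choose a cylindrical pillbox piercing the sheet, end faces (area A) parallel to it.
Only the two end caps contribute flux: Φ = 2EA. With Q_enc = σA, Gauss's law gives E = |σ|/(2ε₀).
E = |σ|/(2ε₀) = (3.02×10^-10)/(2·8.85×10^-12) = 17.1 N/C.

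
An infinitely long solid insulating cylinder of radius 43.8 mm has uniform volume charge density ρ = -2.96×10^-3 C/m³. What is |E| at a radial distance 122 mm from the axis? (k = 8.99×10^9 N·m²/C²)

Take a coaxial cylindrical Gaussian surface of radius r = 122 mm and length L (r > 43.8 mm, full cross-section enclosed).
λ_enc = ρ·πR² = (-2.96e-3)π(0.0438)² = -1.784e-5 C/m.
Gauss's law: E·2πrL = λ_enc L/ε₀.
E = 2k|λ_enc|/r = 2(8.99×10^9)(1.784e-5)/(0.122) = 2.63×10^6 N/C.

2.63×10^6 N/C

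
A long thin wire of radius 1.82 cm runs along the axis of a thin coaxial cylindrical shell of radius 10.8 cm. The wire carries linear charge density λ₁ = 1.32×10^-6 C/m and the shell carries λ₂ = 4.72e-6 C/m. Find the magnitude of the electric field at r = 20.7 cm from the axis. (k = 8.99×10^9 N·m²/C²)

|E| ≈ 5.25e5 N/C

Coaxial Gaussian cylinder, radius r = 20.7 cm, length L (r > 10.8 cm, enclosing both).
λ_enc = λ₁ + λ₂ = (1.32×10^-6) + (4.72×10^-6) = 6.04e-6 C/m.
Applying ∮E·dA = Q_enc/ε₀ with the end caps contributing no flux:
E = 2k|λ_enc|/r = 2(8.99×10^9)(6.04×10^-6)/(0.207) = 5.25×10^5 N/C.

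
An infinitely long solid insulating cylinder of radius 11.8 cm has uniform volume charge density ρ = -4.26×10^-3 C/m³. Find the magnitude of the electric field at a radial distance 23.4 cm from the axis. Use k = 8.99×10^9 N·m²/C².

|E| ≈ 1.43×10^7 V/m

Choose a coaxial cylinder of radius r = 23.4 cm (arbitrary length L) as the Gaussian surface (r > 11.8 cm, full cross-section enclosed).
λ_enc = ρ·πR² = (-4.26×10^-3)π(0.118)² = -1.863e-4 C/m.
Applying ∮E·dA = Q_enc/ε₀ with the end caps contributing no flux:
E = 2k|λ_enc|/r = 2(8.99×10^9)(1.863e-4)/(0.234) = 1.43e7 N/C.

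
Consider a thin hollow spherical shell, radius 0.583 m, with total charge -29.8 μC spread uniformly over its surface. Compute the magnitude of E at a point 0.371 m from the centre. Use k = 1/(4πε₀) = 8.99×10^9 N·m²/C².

|E| = 0 V/m

Symmetry ⇒ E = E(r) r̂. Gaussian sphere of radius r = 0.371 m (inside the shell, r < 0.583 m).
All the charge is outside the Gaussian surface: Q_enc = 0, hence E = 0 everywhere inside the shell.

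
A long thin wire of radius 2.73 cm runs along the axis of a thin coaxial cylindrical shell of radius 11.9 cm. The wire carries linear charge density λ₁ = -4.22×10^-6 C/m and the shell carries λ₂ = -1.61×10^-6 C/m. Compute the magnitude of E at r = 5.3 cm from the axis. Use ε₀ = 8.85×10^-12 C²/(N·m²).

By cylindrical symmetry E is radial; use a coaxial Gaussian cylinder of radius 5.3 cm and length L (between the conductors, 2.73 cm < r < 11.9 cm).
The shell at 11.9 cm lies outside the Gaussian surface, so λ_enc = λ₁ = -4.22×10^-6 C/m.
Gauss's law: E·2πrL = λ_enc L/ε₀.
E = |λ_enc|/(2πε₀r) = (4.22×10^-6)/(2π·8.85×10^-12·0.053) = 1.43×10^6 N/C.

|E| = 1.43×10^6 N/C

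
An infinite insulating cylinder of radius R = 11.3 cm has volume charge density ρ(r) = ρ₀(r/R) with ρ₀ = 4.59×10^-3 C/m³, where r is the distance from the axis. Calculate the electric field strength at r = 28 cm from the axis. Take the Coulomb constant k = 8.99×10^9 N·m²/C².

Choose a coaxial cylinder of radius r = 28 cm (arbitrary length L) as the Gaussian surface (r > R, full charge per length enclosed).
λ_enc = 2π ∫₀^R ρ₀(r'/R)^1 r' dr' = 2πρ₀R²/3 = 1.228×10^-4 C/m.
Gauss's law: E·2πrL = λ_enc L/ε₀.
E = 2k|λ_enc|/r = 2(8.99×10^9)(1.228e-4)/(0.28) = 7.88e6 N/C.

|E| ≈ 7.88×10^6 V/m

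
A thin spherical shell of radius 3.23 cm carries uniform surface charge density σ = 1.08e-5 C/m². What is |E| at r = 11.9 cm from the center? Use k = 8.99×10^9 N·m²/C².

Symmetry ⇒ E = E(r) r̂. Gaussian sphere of radius r = 11.9 cm (r > 3.23 cm).
The entire shell is enclosed: Q_enc = σ·4πR² = (1.08×10^-5)·4π·(0.0323)² = 1.416e-7 C.
Since E is radial and uniform over the Gaussian sphere, Φ = E·4πr² = Q_enc/ε₀.
E = k|Q_enc|/r² = (8.99×10^9)(1.416e-7)/(0.119)² = 8.99e4 N/C.

E ≈ 8.99×10^4 N/C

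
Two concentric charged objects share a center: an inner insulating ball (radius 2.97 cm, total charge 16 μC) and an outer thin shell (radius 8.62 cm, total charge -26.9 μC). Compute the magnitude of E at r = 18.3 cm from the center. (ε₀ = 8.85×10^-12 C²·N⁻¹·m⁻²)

|E| = 2.93×10^6 N/C

By spherical symmetry E is radial; choose a Gaussian sphere of radius r = 18.3 cm (r > 8.62 cm, enclosing both).
Q_enc = (16 μC) + (-26.9 μC) = -1.09e-5 C.
By Gauss's law, ∮E·dA = E·4πr² = Q_enc/ε₀.
E = |Q_enc|/(4πε₀r²) = (1.09×10^-5)/(4π·8.85×10^-12·(0.183)²) = 2.93×10^6 N/C.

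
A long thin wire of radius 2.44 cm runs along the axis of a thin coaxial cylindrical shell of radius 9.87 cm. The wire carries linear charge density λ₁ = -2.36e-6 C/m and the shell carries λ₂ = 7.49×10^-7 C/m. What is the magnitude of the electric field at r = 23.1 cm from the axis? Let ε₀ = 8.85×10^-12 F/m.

Take a coaxial cylindrical Gaussian surface of radius r = 23.1 cm and length L (r > 9.87 cm, enclosing both).
λ_enc = λ₁ + λ₂ = (-2.36×10^-6) + (7.49e-7) = -1.611e-6 C/m.
Since E is radial and uniform over the curved surface, Φ = E·2πrL = Q_enc/ε₀ = λ_enc L/ε₀.
E = |λ_enc|/(2πε₀r) = (1.611e-6)/(2π·8.85×10^-12·0.231) = 1.25×10^5 N/C.

|E| = 1.25×10^5 V/m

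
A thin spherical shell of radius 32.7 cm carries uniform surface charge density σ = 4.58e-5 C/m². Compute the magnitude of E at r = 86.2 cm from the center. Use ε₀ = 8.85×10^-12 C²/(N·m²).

7.45×10^5 N/C

Symmetry ⇒ E = E(r) r̂. Gaussian sphere of radius r = 86.2 cm (r > 32.7 cm).
The entire shell is enclosed: Q_enc = σ·4πR² = (4.58×10^-5)·4π·(0.327)² = 6.154e-5 C.
By Gauss's law, ∮E·dA = E·4πr² = Q_enc/ε₀.
E = |Q_enc|/(4πε₀r²) = (6.154×10^-5)/(4π·8.85×10^-12·(0.862)²) = 7.45×10^5 N/C.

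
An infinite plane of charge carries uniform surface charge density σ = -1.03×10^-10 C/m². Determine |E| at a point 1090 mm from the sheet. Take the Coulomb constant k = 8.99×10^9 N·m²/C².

E ≈ 5.82 N/C

The symmetry is planar: E is normal to the sheet and the same magnitude on both sides. Take a pillbox straddling the sheet with end-cap area A.
Flux Φ = 2EA and Q_enc = σA, so 2EA = σA/ε₀ ⇒ E = |σ|/(2ε₀), independent of distance.
E = 2πk|σ| = 2π(8.99×10^9)(1.03e-10) = 5.82 N/C.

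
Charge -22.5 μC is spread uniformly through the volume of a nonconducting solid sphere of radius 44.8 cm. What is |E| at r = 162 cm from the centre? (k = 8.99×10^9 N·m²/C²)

Symmetry ⇒ E = E(r) r̂. Gaussian sphere of radius r = 162 cm (r > R, so the entire charge is enclosed).
Q_enc = -22.5 μC = -2.25×10^-5 C.
Applying ∮E·dA = Q_enc/ε₀ with Φ = E(4πr²):
E = k|Q_enc|/r² = (8.99×10^9)(2.25e-5)/(1.62)² = 7.71e4 N/C.

7.71×10^4 N/C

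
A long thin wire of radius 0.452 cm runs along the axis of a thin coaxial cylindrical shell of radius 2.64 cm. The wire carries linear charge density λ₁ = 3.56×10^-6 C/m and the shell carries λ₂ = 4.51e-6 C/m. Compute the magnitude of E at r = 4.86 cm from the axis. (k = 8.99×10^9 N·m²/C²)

By cylindrical symmetry E is radial; use a coaxial Gaussian cylinder of radius 4.86 cm and length L (r > 2.64 cm, enclosing both).
λ_enc = λ₁ + λ₂ = (3.56×10^-6) + (4.51×10^-6) = 8.07×10^-6 C/m.
Applying ∮E·dA = Q_enc/ε₀ with the end caps contributing no flux:
E = 2k|λ_enc|/r = 2(8.99×10^9)(8.07×10^-6)/(0.0486) = 2.99×10^6 N/C.

E = 2.99×10^6 N/C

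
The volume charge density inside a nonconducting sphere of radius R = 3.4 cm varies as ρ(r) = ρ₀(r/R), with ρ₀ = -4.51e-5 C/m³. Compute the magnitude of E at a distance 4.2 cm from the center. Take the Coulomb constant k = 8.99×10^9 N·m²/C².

E ≈ 2.84×10^4 N/C

Symmetry ⇒ E = E(r) r̂. Gaussian sphere of radius r = 4.2 cm (r > R, all charge enclosed).
Q_enc = 4π ∫₀^R ρ₀(r'/R)^1 r'² dr' = 4πρ₀R³/4 = -5.569×10^-9 C.
Gauss's law: E·4πr² = Q_enc/ε₀.
E = k|Q_enc|/r² = (8.99×10^9)(5.569×10^-9)/(0.042)² = 2.84×10^4 N/C.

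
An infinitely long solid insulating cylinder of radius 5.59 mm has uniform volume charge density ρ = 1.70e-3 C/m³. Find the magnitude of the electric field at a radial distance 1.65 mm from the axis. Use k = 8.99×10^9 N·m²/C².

Choose a coaxial cylinder of radius r = 1.65 mm (arbitrary length L) as the Gaussian surface (r < R).
Charge inside radius r per length L is ρ·πr²·L, so λ_enc = ρπr² = 1.454×10^-8 C/m.
Applying ∮E·dA = Q_enc/ε₀ with the end caps contributing no flux:
E = 2k|λ_enc|/r = 2(8.99×10^9)(1.454×10^-8)/(0.00165) = 1.58e5 N/C.

|E| ≈ 1.58×10^5 V/m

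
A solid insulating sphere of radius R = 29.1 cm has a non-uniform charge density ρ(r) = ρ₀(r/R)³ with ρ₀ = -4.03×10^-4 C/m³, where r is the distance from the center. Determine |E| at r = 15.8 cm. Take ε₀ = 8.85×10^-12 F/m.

By spherical symmetry E is radial; choose a Gaussian sphere of radius r = 15.8 cm (r < R).
Integrate the density: Q_enc = 4π ∫₀^r ρ₀(r'/R)^3 r'² dr' = 4πρ₀ r^6/(6·R³) = -5.329e-7 C.
Gauss's law: E·4πr² = Q_enc/ε₀.
E = |Q_enc|/(4πε₀r²) = (5.329×10^-7)/(4π·8.85×10^-12·(0.158)²) = 1.92×10^5 N/C.

1.92×10^5 V/m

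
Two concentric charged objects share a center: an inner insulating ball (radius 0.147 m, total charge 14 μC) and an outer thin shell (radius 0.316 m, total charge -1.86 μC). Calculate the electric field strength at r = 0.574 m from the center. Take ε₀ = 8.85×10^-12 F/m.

Take a concentric spherical Gaussian surface of radius r = 0.574 m (r > 0.316 m, enclosing both).
Q_enc = (14 μC) + (-1.86 μC) = 1.214×10^-5 C.
Gauss's law: E·4πr² = Q_enc/ε₀.
E = |Q_enc|/(4πε₀r²) = (1.214×10^-5)/(4π·8.85×10^-12·(0.574)²) = 3.31×10^5 N/C.

E = 3.31×10^5 N/C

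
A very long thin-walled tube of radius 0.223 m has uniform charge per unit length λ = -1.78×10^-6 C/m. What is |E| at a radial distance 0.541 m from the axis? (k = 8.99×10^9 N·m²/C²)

By cylindrical symmetry E is radial; use a coaxial Gaussian cylinder of radius 0.541 m and length L (r > 0.223 m).
The full line charge is enclosed: λ_enc = -1.78×10^-6 C/m.
Gauss's law: E·2πrL = λ_enc L/ε₀.
E = 2k|λ_enc|/r = 2(8.99×10^9)(1.78×10^-6)/(0.541) = 5.92×10^4 N/C.

5.92×10^4 V/m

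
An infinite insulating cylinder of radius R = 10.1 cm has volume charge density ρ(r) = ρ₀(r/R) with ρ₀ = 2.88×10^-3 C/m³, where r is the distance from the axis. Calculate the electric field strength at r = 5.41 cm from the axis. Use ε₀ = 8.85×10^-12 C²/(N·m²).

By cylindrical symmetry E is radial; use a coaxial Gaussian cylinder of radius 5.41 cm and length L (r < R).
Integrating ρ over the cross-section to radius r: λ_enc = (2πρ₀/R) ∫₀^r r'^2 dr' = 2πρ₀ r^3/(3·R) = 9.456×10^-6 C/m.
Since E is radial and uniform over the curved surface, Φ = E·2πrL = Q_enc/ε₀ = λ_enc L/ε₀.
E = |λ_enc|/(2πε₀r) = (9.456e-6)/(2π·8.85×10^-12·0.0541) = 3.14×10^6 N/C.

3.14×10^6 N/C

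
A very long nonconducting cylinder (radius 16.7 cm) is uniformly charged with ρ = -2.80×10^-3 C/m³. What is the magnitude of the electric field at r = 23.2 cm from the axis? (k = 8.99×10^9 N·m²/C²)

Coaxial Gaussian cylinder, radius r = 23.2 cm, length L (r > 16.7 cm, full cross-section enclosed).
λ_enc = ρ·πR² = (-2.80e-3)π(0.167)² = -2.453e-4 C/m.
Since E is radial and uniform over the curved surface, Φ = E·2πrL = Q_enc/ε₀ = λ_enc L/ε₀.
E = 2k|λ_enc|/r = 2(8.99×10^9)(2.453e-4)/(0.232) = 1.90×10^7 N/C.

1.90e7 N/C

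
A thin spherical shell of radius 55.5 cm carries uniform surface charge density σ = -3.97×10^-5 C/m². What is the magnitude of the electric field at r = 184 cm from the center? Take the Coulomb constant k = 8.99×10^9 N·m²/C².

4.08×10^5 N/C

Use a concentric Gaussian sphere at r = 184 cm (r > 55.5 cm).
The entire shell is enclosed: Q_enc = σ·4πR² = (-3.97×10^-5)·4π·(0.555)² = -1.537e-4 C.
By Gauss's law, ∮E·dA = E·4πr² = Q_enc/ε₀.
E = k|Q_enc|/r² = (8.99×10^9)(1.537×10^-4)/(1.84)² = 4.08×10^5 N/C.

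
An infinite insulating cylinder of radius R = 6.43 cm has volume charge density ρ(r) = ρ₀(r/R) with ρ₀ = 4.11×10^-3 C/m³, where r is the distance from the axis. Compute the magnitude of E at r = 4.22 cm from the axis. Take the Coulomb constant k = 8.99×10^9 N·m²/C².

E = 4.29×10^6 V/m

Take a coaxial cylindrical Gaussian surface of radius r = 4.22 cm and length L (r < R).
Integrating ρ over the cross-section to radius r: λ_enc = (2πρ₀/R) ∫₀^r r'^2 dr' = 2πρ₀ r^3/(3·R) = 1.006×10^-5 C/m.
Applying ∮E·dA = Q_enc/ε₀ with the end caps contributing no flux:
E = 2k|λ_enc|/r = 2(8.99×10^9)(1.006e-5)/(0.0422) = 4.29×10^6 N/C.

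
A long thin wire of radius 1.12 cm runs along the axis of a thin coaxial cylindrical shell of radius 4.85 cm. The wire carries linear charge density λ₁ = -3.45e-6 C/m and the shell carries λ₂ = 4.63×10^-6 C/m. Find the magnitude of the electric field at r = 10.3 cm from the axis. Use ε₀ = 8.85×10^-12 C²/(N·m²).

Take a coaxial cylindrical Gaussian surface of radius r = 10.3 cm and length L (r > 4.85 cm, enclosing both).
λ_enc = λ₁ + λ₂ = (-3.45e-6) + (4.63×10^-6) = 1.18×10^-6 C/m.
By Gauss's law (flux through the curved wall only), E·2πrL = λ_enc L/ε₀.
E = |λ_enc|/(2πε₀r) = (1.18×10^-6)/(2π·8.85×10^-12·0.103) = 2.06e5 N/C.

2.06e5 N/C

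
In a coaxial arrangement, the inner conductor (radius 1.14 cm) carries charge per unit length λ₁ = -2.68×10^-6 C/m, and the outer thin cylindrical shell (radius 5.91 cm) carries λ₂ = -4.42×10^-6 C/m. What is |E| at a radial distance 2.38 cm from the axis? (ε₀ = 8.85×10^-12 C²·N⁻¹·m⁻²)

Take a coaxial cylindrical Gaussian surface of radius r = 2.38 cm and length L (between the conductors, 1.14 cm < r < 5.91 cm).
The shell at 5.91 cm lies outside the Gaussian surface, so λ_enc = λ₁ = -2.68×10^-6 C/m.
By Gauss's law (flux through the curved wall only), E·2πrL = λ_enc L/ε₀.
E = |λ_enc|/(2πε₀r) = (2.68×10^-6)/(2π·8.85×10^-12·0.0238) = 2.03×10^6 N/C.

|E| = 2.03×10^6 N/C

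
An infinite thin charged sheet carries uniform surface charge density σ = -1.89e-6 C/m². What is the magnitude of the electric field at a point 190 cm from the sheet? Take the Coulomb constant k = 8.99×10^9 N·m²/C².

E = 1.07e5 N/C

The symmetry is planar: E is normal to the sheet and the same magnitude on both sides. Take a pillbox straddling the sheet with end-cap area A.
Only the two end caps contribute flux: Φ = 2EA. With Q_enc = σA, Gauss's law gives E = |σ|/(2ε₀).
E = 2πk|σ| = 2π(8.99×10^9)(1.89×10^-6) = 1.07e5 N/C.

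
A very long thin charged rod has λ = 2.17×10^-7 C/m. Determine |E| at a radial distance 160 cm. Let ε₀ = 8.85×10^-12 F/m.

Take a coaxial cylindrical Gaussian surface of radius r = 160 cm and length L.
Q_enc = λL, so λ_enc = 2.17e-7 C/m.
Applying ∮E·dA = Q_enc/ε₀ with the end caps contributing no flux:
E = |λ_enc|/(2πε₀r) = (2.17×10^-7)/(2π·8.85×10^-12·1.6) = 2.44×10^3 N/C.

E = 2.44×10^3 N/C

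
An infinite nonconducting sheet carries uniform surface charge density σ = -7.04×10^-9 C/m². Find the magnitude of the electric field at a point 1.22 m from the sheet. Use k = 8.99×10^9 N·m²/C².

E ≈ 398 N/C

The symmetry is planar: E is normal to the sheet and the same magnitude on both sides. Take a pillbox straddling the sheet with end-cap area A.
Only the two end caps contribute flux: Φ = 2EA. With Q_enc = σA, Gauss's law gives E = |σ|/(2ε₀).
E = 2πk|σ| = 2π(8.99×10^9)(7.04×10^-9) = 398 N/C.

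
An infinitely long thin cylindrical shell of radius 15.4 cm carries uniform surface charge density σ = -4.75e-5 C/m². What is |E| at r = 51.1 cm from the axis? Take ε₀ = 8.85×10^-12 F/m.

Coaxial Gaussian cylinder, radius r = 51.1 cm, length L (r > 15.4 cm).
The whole shell is enclosed: λ_enc = σ·2πR = (-4.75e-5)·2π·(0.154) = -4.596×10^-5 C/m.
Applying ∮E·dA = Q_enc/ε₀ with the end caps contributing no flux:
E = |λ_enc|/(2πε₀r) = (4.596×10^-5)/(2π·8.85×10^-12·0.511) = 1.62×10^6 N/C.

|E| ≈ 1.62e6 N/C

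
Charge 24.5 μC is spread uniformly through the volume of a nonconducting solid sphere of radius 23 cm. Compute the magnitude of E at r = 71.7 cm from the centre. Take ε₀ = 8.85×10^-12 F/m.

Symmetry ⇒ E = E(r) r̂. Gaussian sphere of radius r = 71.7 cm (r > R, so the entire charge is enclosed).
Q_enc = 24.5 μC = 2.45×10^-5 C.
Since E is radial and uniform over the Gaussian sphere, Φ = E·4πr² = Q_enc/ε₀.
E = |Q_enc|/(4πε₀r²) = (2.45e-5)/(4π·8.85×10^-12·(0.717)²) = 4.29×10^5 N/C.

|E| ≈ 4.29×10^5 N/C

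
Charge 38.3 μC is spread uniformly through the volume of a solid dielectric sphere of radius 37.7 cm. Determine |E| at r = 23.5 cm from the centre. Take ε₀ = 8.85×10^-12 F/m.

E = 1.51×10^6 V/m

Use a concentric Gaussian sphere at r = 23.5 cm (r < R).
Only the charge within r is enclosed: Q_enc = Q·(r/R)³ = (38.3 μC)·(23.5 cm/37.7 cm)³ = 9.276×10^-6 C.
Gauss's law: E·4πr² = Q_enc/ε₀.
E = |Q_enc|/(4πε₀r²) = (9.276×10^-6)/(4π·8.85×10^-12·(0.235)²) = 1.51×10^6 N/C.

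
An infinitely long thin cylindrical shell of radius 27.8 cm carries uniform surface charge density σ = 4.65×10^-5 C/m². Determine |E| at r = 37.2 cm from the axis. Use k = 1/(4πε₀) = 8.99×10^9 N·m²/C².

E ≈ 3.93×10^6 N/C

Take a coaxial cylindrical Gaussian surface of radius r = 37.2 cm and length L (r > 27.8 cm).
The whole shell is enclosed: λ_enc = σ·2πR = (4.65e-5)·2π·(0.278) = 8.122×10^-5 C/m.
Applying ∮E·dA = Q_enc/ε₀ with the end caps contributing no flux:
E = 2k|λ_enc|/r = 2(8.99×10^9)(8.122×10^-5)/(0.372) = 3.93e6 N/C.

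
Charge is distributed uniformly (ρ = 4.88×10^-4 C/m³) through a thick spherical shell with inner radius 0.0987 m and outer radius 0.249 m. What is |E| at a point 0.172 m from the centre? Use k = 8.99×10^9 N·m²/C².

E ≈ 2.56×10^6 N/C

Use a concentric Gaussian sphere at r = 0.172 m (within the shell material, 0.0987 m < r < 0.249 m).
Only the shell between 0.0987 m and r is enclosed: Q_enc = ρ·(4π/3)(r³ − a³) = (4.88×10^-4)·(4π/3)·((0.172)³ − (0.0987)³) = 8.436×10^-6 C.
Gauss's law: E·4πr² = Q_enc/ε₀.
E = k|Q_enc|/r² = (8.99×10^9)(8.436×10^-6)/(0.172)² = 2.56e6 N/C.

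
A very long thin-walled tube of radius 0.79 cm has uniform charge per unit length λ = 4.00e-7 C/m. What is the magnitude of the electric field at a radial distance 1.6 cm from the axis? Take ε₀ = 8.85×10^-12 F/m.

By cylindrical symmetry E is radial; use a coaxial Gaussian cylinder of radius 1.6 cm and length L (r > 0.79 cm).
The full line charge is enclosed: λ_enc = 4.00×10^-7 C/m.
By Gauss's law (flux through the curved wall only), E·2πrL = λ_enc L/ε₀.
E = |λ_enc|/(2πε₀r) = (4.00×10^-7)/(2π·8.85×10^-12·0.016) = 4.50×10^5 N/C.

|E| = 4.50e5 N/C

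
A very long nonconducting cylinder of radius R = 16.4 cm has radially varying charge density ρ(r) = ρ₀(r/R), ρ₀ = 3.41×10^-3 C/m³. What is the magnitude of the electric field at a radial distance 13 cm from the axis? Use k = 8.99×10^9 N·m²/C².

|E| ≈ 1.32×10^7 N/C

Coaxial Gaussian cylinder, radius r = 13 cm, length L (r < R).
Integrating ρ over the cross-section to radius r: λ_enc = (2πρ₀/R) ∫₀^r r'^2 dr' = 2πρ₀ r^3/(3·R) = 9.568×10^-5 C/m.
Gauss's law: E·2πrL = λ_enc L/ε₀.
E = 2k|λ_enc|/r = 2(8.99×10^9)(9.568×10^-5)/(0.13) = 1.32×10^7 N/C.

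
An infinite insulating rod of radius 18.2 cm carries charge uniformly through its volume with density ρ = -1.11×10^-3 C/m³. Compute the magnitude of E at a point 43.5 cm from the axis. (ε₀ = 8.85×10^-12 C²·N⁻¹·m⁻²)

Take a coaxial cylindrical Gaussian surface of radius r = 43.5 cm and length L (r > 18.2 cm, full cross-section enclosed).
λ_enc = ρ·πR² = (-1.11×10^-3)π(0.182)² = -1.155×10^-4 C/m.
Since E is radial and uniform over the curved surface, Φ = E·2πrL = Q_enc/ε₀ = λ_enc L/ε₀.
E = |λ_enc|/(2πε₀r) = (1.155×10^-4)/(2π·8.85×10^-12·0.435) = 4.78×10^6 N/C.

|E| = 4.78×10^6 V/m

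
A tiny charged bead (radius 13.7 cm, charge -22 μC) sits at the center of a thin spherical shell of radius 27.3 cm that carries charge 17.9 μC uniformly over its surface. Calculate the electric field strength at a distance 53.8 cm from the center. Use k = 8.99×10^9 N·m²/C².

E = 1.27e5 N/C

Take a concentric spherical Gaussian surface of radius r = 53.8 cm (r > 27.3 cm, enclosing both).
Q_enc = (-22 μC) + (17.9 μC) = -4.10e-6 C.
Applying ∮E·dA = Q_enc/ε₀ with Φ = E(4πr²):
E = k|Q_enc|/r² = (8.99×10^9)(4.10×10^-6)/(0.538)² = 1.27e5 N/C.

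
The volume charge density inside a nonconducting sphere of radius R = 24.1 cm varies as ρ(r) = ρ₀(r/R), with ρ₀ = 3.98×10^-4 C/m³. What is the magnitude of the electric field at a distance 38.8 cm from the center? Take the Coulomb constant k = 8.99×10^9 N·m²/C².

Symmetry ⇒ E = E(r) r̂. Gaussian sphere of radius r = 38.8 cm (r > R, all charge enclosed).
Q_enc = 4π ∫₀^R ρ₀(r'/R)^1 r'² dr' = 4πρ₀R³/4 = 1.75e-5 C.
By Gauss's law, ∮E·dA = E·4πr² = Q_enc/ε₀.
E = k|Q_enc|/r² = (8.99×10^9)(1.75×10^-5)/(0.388)² = 1.05×10^6 N/C.

E ≈ 1.05×10^6 V/m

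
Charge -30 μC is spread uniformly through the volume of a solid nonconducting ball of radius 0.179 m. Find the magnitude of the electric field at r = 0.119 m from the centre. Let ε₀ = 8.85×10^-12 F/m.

Symmetry ⇒ E = E(r) r̂. Gaussian sphere of radius r = 0.119 m (r < R).
For a uniform sphere the enclosed fraction is (r/R)³, so Q_enc = (-30 μC)(0.119/0.179)³ = -8.815×10^-6 C.
Applying ∮E·dA = Q_enc/ε₀ with Φ = E(4πr²):
E = |Q_enc|/(4πε₀r²) = (8.815e-6)/(4π·8.85×10^-12·(0.119)²) = 5.60×10^6 N/C.

|E| = 5.60e6 V/m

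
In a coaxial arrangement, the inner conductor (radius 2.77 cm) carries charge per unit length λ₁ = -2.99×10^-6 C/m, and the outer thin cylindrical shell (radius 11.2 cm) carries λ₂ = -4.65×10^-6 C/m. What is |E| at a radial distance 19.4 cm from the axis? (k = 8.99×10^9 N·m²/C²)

|E| = 7.08e5 V/m

Choose a coaxial cylinder of radius r = 19.4 cm (arbitrary length L) as the Gaussian surface (r > 11.2 cm, enclosing both).
λ_enc = λ₁ + λ₂ = (-2.99×10^-6) + (-4.65e-6) = -7.64×10^-6 C/m.
By Gauss's law (flux through the curved wall only), E·2πrL = λ_enc L/ε₀.
E = 2k|λ_enc|/r = 2(8.99×10^9)(7.64e-6)/(0.194) = 7.08×10^5 N/C.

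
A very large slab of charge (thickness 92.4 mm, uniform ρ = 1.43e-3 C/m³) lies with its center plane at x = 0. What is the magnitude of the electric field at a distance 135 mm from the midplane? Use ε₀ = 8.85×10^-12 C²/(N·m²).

The point |x| = 135 mm lies outside the slab (half-thickness 0.0462 m). A symmetric pillbox spanning the full slab encloses Q_enc = ρ·d·A.
Flux = 2EA ⇒ E = |ρ|d/(2ε₀), independent of distance outside.
E = (1.43×10^-3)(0.0924)/(2·8.85×10^-12) = 7.47e6 N/C.

7.47e6 N/C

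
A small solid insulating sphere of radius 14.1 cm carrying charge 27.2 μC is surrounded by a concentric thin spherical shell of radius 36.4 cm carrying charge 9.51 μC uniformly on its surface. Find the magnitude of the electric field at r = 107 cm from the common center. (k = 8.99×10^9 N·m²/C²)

E ≈ 2.88×10^5 V/m

Use a concentric Gaussian sphere at r = 107 cm (r > 36.4 cm, enclosing both).
Q_enc = (27.2 μC) + (9.51 μC) = 3.671×10^-5 C.
By Gauss's law, ∮E·dA = E·4πr² = Q_enc/ε₀.
E = k|Q_enc|/r² = (8.99×10^9)(3.671e-5)/(1.07)² = 2.88×10^5 N/C.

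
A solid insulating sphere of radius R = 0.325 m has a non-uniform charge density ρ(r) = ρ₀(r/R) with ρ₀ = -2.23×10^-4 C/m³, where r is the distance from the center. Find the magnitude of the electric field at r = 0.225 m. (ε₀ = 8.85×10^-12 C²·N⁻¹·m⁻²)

|E| ≈ 9.81×10^5 N/C

Symmetry ⇒ E = E(r) r̂. Gaussian sphere of radius r = 0.225 m (r < R).
Q_enc = ∫₀^r ρ(r')·4πr'² dr' = (4πρ₀/R) ∫₀^r r'^3 dr' = 4πρ₀ r^4/(4·R) = -5.525×10^-6 C.
Since E is radial and uniform over the Gaussian sphere, Φ = E·4πr² = Q_enc/ε₀.
E = |Q_enc|/(4πε₀r²) = (5.525×10^-6)/(4π·8.85×10^-12·(0.225)²) = 9.81×10^5 N/C.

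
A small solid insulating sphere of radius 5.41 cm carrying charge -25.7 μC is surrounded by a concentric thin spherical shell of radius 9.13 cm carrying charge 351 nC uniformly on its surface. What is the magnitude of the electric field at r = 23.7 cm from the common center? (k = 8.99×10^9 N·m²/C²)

Use a concentric Gaussian sphere at r = 23.7 cm (r > 9.13 cm, enclosing both).
Q_enc = (-25.7 μC) + (351 nC) = -2.535×10^-5 C.
By Gauss's law, ∮E·dA = E·4πr² = Q_enc/ε₀.
E = k|Q_enc|/r² = (8.99×10^9)(2.535×10^-5)/(0.237)² = 4.06e6 N/C.

|E| ≈ 4.06e6 N/C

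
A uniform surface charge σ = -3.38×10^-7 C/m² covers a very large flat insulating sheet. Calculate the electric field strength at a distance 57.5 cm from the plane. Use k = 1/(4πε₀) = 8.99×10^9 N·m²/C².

By planar symmetry E is perpendicular to the sheet and uniform; use a Gaussian pillbox with flat faces of area A on each side of the sheet.
Flux Φ = 2EA and Q_enc = σA, so 2EA = σA/ε₀ ⇒ E = |σ|/(2ε₀), independent of distance.
E = 2πk|σ| = 2π(8.99×10^9)(3.38×10^-7) = 1.91e4 N/C.

E = 1.91e4 N/C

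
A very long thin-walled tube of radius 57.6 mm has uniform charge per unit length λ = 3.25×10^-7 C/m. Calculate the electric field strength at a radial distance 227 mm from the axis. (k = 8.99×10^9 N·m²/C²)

By cylindrical symmetry E is radial; use a coaxial Gaussian cylinder of radius 227 mm and length L (r > 57.6 mm).
The full line charge is enclosed: λ_enc = 3.25e-7 C/m.
Applying ∮E·dA = Q_enc/ε₀ with the end caps contributing no flux:
E = 2k|λ_enc|/r = 2(8.99×10^9)(3.25e-7)/(0.227) = 2.57e4 N/C.

|E| ≈ 2.57×10^4 V/m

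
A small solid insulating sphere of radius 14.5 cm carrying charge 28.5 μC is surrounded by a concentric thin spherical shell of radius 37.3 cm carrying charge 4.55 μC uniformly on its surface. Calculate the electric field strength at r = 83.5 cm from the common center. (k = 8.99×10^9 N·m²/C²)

Take a concentric spherical Gaussian surface of radius r = 83.5 cm (r > 37.3 cm, enclosing both).
Q_enc = (28.5 μC) + (4.55 μC) = 3.305e-5 C.
Applying ∮E·dA = Q_enc/ε₀ with Φ = E(4πr²):
E = k|Q_enc|/r² = (8.99×10^9)(3.305e-5)/(0.835)² = 4.26e5 N/C.

|E| = 4.26×10^5 N/C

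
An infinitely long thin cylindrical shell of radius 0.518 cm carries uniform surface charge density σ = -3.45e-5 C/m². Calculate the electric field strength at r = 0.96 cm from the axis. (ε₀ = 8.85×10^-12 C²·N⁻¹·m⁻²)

Coaxial Gaussian cylinder, radius r = 0.96 cm, length L (r > 0.518 cm).
The whole shell is enclosed: λ_enc = σ·2πR = (-3.45e-5)·2π·(0.00518) = -1.123e-6 C/m.
By Gauss's law (flux through the curved wall only), E·2πrL = λ_enc L/ε₀.
E = |λ_enc|/(2πε₀r) = (1.123×10^-6)/(2π·8.85×10^-12·0.0096) = 2.10×10^6 N/C.

E = 2.10×10^6 V/m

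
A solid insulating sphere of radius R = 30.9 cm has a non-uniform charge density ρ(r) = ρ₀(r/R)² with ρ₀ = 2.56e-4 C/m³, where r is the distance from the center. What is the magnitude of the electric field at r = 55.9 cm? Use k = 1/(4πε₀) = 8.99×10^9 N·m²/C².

|E| = 5.46×10^5 V/m

Take a concentric spherical Gaussian surface of radius r = 55.9 cm (r > R, all charge enclosed).
Q_enc = 4π ∫₀^R ρ₀(r'/R)^2 r'² dr' = 4πρ₀R³/5 = 1.898×10^-5 C.
Since E is radial and uniform over the Gaussian sphere, Φ = E·4πr² = Q_enc/ε₀.
E = k|Q_enc|/r² = (8.99×10^9)(1.898e-5)/(0.559)² = 5.46×10^5 N/C.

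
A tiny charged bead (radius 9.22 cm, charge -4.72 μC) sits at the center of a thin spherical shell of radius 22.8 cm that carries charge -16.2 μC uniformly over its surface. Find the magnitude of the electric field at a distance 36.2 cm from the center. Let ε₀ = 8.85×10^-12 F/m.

Take a concentric spherical Gaussian surface of radius r = 36.2 cm (r > 22.8 cm, enclosing both).
Q_enc = (-4.72 μC) + (-16.2 μC) = -2.092e-5 C.
Since E is radial and uniform over the Gaussian sphere, Φ = E·4πr² = Q_enc/ε₀.
E = |Q_enc|/(4πε₀r²) = (2.092e-5)/(4π·8.85×10^-12·(0.362)²) = 1.44×10^6 N/C.

|E| = 1.44e6 N/C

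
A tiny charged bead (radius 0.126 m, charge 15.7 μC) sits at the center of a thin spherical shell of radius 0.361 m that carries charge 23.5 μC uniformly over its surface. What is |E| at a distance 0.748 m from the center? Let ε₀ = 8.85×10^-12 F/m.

|E| = 6.30×10^5 N/C

Symmetry ⇒ E = E(r) r̂. Gaussian sphere of radius r = 0.748 m (r > 0.361 m, enclosing both).
Q_enc = (15.7 μC) + (23.5 μC) = 3.92×10^-5 C.
Applying ∮E·dA = Q_enc/ε₀ with Φ = E(4πr²):
E = |Q_enc|/(4πε₀r²) = (3.92×10^-5)/(4π·8.85×10^-12·(0.748)²) = 6.30×10^5 N/C.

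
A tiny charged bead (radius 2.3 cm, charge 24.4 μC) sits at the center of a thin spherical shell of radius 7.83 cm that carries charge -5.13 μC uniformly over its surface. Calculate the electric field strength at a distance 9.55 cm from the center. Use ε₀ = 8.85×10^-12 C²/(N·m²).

Take a concentric spherical Gaussian surface of radius r = 9.55 cm (r > 7.83 cm, enclosing both).
Q_enc = (24.4 μC) + (-5.13 μC) = 1.927×10^-5 C.
Gauss's law: E·4πr² = Q_enc/ε₀.
E = |Q_enc|/(4πε₀r²) = (1.927×10^-5)/(4π·8.85×10^-12·(0.0955)²) = 1.90×10^7 N/C.

1.90e7 V/m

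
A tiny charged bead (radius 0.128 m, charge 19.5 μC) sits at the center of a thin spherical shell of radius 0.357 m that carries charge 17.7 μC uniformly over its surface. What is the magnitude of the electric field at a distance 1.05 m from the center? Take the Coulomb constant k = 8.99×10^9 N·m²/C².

Take a concentric spherical Gaussian surface of radius r = 1.05 m (r > 0.357 m, enclosing both).
Q_enc = (19.5 μC) + (17.7 μC) = 3.72×10^-5 C.
Since E is radial and uniform over the Gaussian sphere, Φ = E·4πr² = Q_enc/ε₀.
E = k|Q_enc|/r² = (8.99×10^9)(3.72×10^-5)/(1.05)² = 3.03×10^5 N/C.

|E| ≈ 3.03e5 N/C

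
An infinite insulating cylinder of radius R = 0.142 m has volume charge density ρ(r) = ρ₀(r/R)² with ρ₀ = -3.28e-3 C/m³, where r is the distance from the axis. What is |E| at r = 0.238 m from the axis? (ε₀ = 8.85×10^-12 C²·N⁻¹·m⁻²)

7.85×10^6 N/C

Take a coaxial cylindrical Gaussian surface of radius r = 0.238 m and length L (r > R, full charge per length enclosed).
λ_enc = 2π ∫₀^R ρ₀(r'/R)^2 r' dr' = 2πρ₀R²/4 = -1.039×10^-4 C/m.
Applying ∮E·dA = Q_enc/ε₀ with the end caps contributing no flux:
E = |λ_enc|/(2πε₀r) = (1.039×10^-4)/(2π·8.85×10^-12·0.238) = 7.85e6 N/C.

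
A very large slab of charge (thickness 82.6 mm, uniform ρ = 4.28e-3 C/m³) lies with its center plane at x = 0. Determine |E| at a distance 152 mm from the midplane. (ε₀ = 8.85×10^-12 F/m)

The point |x| = 152 mm lies outside the slab (half-thickness 0.0413 m). A symmetric pillbox spanning the full slab encloses Q_enc = ρ·d·A.
Flux = 2EA ⇒ E = |ρ|d/(2ε₀), independent of distance outside.
E = (4.28×10^-3)(0.0826)/(2·8.85×10^-12) = 2.00×10^7 N/C.

E ≈ 2.00×10^7 N/C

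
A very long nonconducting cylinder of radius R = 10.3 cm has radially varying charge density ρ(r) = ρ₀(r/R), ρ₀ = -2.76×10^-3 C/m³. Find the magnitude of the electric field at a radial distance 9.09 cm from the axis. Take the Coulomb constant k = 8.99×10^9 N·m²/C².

E ≈ 8.34×10^6 N/C

Take a coaxial cylindrical Gaussian surface of radius r = 9.09 cm and length L (r < R).
λ_enc = ∫₀^r ρ(r')·2πr' dr' = (2πρ₀/R)·r^3/3 = -4.215×10^-5 C/m.
Gauss's law: E·2πrL = λ_enc L/ε₀.
E = 2k|λ_enc|/r = 2(8.99×10^9)(4.215×10^-5)/(0.0909) = 8.34×10^6 N/C.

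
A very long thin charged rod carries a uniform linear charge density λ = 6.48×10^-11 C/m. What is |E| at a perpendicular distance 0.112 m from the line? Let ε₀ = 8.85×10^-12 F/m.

E = 10.4 V/m

By cylindrical symmetry E is radial; use a coaxial Gaussian cylinder of radius 0.112 m and length L.
Q_enc = λL, so λ_enc = 6.48×10^-11 C/m.
Since E is radial and uniform over the curved surface, Φ = E·2πrL = Q_enc/ε₀ = λ_enc L/ε₀.
E = |λ_enc|/(2πε₀r) = (6.48e-11)/(2π·8.85×10^-12·0.112) = 10.4 N/C.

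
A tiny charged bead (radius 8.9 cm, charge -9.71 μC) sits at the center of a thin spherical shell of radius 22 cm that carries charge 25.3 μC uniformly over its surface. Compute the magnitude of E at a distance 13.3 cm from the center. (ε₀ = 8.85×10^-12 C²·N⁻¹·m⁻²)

Use a concentric Gaussian sphere at r = 13.3 cm (between the bodies, 8.9 cm < r < 22 cm).
The shell at 22 cm lies outside the Gaussian surface, so Q_enc = -9.71 μC = -9.71×10^-6 C.
Applying ∮E·dA = Q_enc/ε₀ with Φ = E(4πr²):
E = |Q_enc|/(4πε₀r²) = (9.71×10^-6)/(4π·8.85×10^-12·(0.133)²) = 4.94×10^6 N/C.

|E| ≈ 4.94×10^6 N/C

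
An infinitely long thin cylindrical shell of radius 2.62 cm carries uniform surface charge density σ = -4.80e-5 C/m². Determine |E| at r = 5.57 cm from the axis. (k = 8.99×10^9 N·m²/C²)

2.55×10^6 N/C

Take a coaxial cylindrical Gaussian surface of radius r = 5.57 cm and length L (r > 2.62 cm).
The whole shell is enclosed: λ_enc = σ·2πR = (-4.80×10^-5)·2π·(0.0262) = -7.902×10^-6 C/m.
Applying ∮E·dA = Q_enc/ε₀ with the end caps contributing no flux:
E = 2k|λ_enc|/r = 2(8.99×10^9)(7.902e-6)/(0.0557) = 2.55×10^6 N/C.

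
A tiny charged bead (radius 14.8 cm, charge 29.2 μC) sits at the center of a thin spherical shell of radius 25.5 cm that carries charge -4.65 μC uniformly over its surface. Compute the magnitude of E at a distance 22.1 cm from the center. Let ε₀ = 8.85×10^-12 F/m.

|E| = 5.38e6 V/m

Symmetry ⇒ E = E(r) r̂. Gaussian sphere of radius r = 22.1 cm (between the bodies, 14.8 cm < r < 25.5 cm).
The shell at 25.5 cm lies outside the Gaussian surface, so Q_enc = 29.2 μC = 2.92×10^-5 C.
Applying ∮E·dA = Q_enc/ε₀ with Φ = E(4πr²):
E = |Q_enc|/(4πε₀r²) = (2.92×10^-5)/(4π·8.85×10^-12·(0.221)²) = 5.38×10^6 N/C.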